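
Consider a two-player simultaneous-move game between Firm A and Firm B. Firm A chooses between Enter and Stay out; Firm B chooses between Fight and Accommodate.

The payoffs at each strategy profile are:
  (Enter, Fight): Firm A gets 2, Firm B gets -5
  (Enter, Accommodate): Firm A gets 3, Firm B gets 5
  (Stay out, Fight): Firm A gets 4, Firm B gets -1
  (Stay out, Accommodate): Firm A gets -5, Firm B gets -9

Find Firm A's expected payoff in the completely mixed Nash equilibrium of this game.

First find q, the probability Firm B plays Fight, from Firm A's indifference between Enter and Stay out: 2q + 3(1−q) = 4q − 5(1−q), giving q = 4/5.
Since Firm A is indifferent in equilibrium, Firm A's expected payoff equals the payoff from either row against (4/5, 1/5). Using Enter: 2(4/5) + 3(1/5) = 11/5.

11/5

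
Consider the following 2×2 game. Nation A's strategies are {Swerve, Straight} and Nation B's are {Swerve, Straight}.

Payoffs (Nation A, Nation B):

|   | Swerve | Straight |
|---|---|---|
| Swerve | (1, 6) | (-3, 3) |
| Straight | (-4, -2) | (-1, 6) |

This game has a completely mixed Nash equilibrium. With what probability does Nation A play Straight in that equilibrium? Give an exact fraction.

Let r be the probability that Nation A plays Swerve. In a completely mixed equilibrium, Nation B must be indifferent between Swerve and Straight.
Nation B's expected payoff from Swerve is 6r − 2(1−r); from Straight it is 3r + 6(1−r).
Setting these equal: 8r − 2 = −3r + 6, so r = 8/11.
Therefore Nation A plays Straight with probability 1 − 8/11 = 3/11.

3/11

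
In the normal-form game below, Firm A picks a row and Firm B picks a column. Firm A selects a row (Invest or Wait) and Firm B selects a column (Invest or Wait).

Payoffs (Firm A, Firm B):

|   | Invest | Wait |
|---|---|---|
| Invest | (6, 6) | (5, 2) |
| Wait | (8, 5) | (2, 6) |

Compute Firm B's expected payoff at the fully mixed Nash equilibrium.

26/5

First find x, the probability Firm A plays Invest, from Firm B's indifference between Invest and Wait: 6x + 5(1−x) = 2x + 6(1−x), giving x = 1/5.
Since Firm B is indifferent in equilibrium, Firm B's expected payoff equals the payoff from either column against (1/5, 4/5). Using Invest: 6(1/5) + 5(4/5) = 26/5.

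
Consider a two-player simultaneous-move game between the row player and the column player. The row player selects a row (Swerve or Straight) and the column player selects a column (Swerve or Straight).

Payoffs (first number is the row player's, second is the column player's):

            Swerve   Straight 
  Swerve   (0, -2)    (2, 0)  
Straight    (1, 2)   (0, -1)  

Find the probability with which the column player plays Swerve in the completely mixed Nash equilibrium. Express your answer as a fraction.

Let y be the probability that the column player plays Swerve. In a completely mixed equilibrium, the row player must be indifferent between Swerve and Straight.
The row player's expected payoff from Swerve is 2(1−y); from Straight it is y.
Setting these equal: −2y + 2 = y, so y = 2/3.

2/3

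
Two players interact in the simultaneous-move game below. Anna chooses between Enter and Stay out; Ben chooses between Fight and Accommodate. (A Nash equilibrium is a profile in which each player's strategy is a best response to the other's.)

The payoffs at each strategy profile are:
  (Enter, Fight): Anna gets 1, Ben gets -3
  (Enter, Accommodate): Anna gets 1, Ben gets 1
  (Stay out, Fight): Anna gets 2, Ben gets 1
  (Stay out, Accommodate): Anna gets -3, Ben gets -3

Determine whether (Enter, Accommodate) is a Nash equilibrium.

Yes

At (Enter, Accommodate), Anna earns 1; switching to Stay out would give -3, so Anna has no profitable deviation.
Ben earns 1; switching to Fight would give -3, so Ben has no profitable deviation.
Neither player can gain by a unilateral deviation, so this profile is a Nash equilibrium.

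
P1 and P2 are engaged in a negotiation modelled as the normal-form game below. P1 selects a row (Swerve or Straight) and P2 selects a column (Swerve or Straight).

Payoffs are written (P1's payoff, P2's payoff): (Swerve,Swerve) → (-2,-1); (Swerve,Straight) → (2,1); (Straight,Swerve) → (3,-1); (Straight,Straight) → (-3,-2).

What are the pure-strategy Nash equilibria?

(Swerve, Straight) and (Straight, Swerve)

(Swerve, Swerve): P1 prefers Straight (3 > -2); P2 prefers Straight (1 > -1) — not an equilibrium.
(Swerve, Straight): P1 gets 2 ≥ -3 from Straight, and P2 gets 1 ≥ -1 from Swerve — Nash equilibrium.
(Straight, Swerve): P1 gets 3 ≥ -2 from Swerve, and P2 gets -1 ≥ -2 from Straight — Nash equilibrium.
(Straight, Straight): P1 prefers Swerve (2 > -3); P2 prefers Swerve (-1 > -2) — not an equilibrium.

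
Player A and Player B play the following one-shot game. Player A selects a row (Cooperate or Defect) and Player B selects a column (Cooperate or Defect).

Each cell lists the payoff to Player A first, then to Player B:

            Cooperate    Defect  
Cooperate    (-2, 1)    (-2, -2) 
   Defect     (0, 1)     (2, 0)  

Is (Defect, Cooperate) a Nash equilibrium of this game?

At (Defect, Cooperate), Player A earns 0; switching to Cooperate would give -2, so Player A has no profitable deviation.
Player B earns 1; switching to Defect would give 0, so Player B has no profitable deviation.
Neither player can gain by a unilateral deviation, so this profile is a Nash equilibrium.

Yes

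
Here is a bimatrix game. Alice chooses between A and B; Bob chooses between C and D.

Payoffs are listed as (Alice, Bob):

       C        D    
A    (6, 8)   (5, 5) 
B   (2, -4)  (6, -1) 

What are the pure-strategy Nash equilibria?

(A, C): Alice gets 6 ≥ 2 from B, and Bob gets 8 ≥ 5 from D — Nash equilibrium.
(A, D): Alice prefers B (6 > 5); Bob prefers C (8 > 5) — not an equilibrium.
(B, C): Alice prefers A (6 > 2); Bob prefers D (-1 > -4) — not an equilibrium.
(B, D): Alice gets 6 ≥ 5 from A, and Bob gets -1 ≥ -4 from C — Nash equilibrium.

(A, C) and (B, D)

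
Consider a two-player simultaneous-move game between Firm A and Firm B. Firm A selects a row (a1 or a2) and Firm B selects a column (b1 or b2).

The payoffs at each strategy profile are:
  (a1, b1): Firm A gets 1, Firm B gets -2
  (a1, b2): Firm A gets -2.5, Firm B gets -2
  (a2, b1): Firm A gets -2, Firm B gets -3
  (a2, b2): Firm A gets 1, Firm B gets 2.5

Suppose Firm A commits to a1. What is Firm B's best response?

Against a1, Firm B earns -2 from b1 and -2 from b2.
So either strategy is a best response.

either — both b1 and b2 are best responses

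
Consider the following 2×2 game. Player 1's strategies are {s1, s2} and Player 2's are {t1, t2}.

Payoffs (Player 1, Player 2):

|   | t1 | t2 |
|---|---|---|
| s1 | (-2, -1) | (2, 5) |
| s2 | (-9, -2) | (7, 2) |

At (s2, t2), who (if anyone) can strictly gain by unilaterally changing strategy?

Player 1 at (s2, t2) earns 7; deviating to s1 yields 2 — not better.
Player 2 earns 2; deviating to t1 yields -2 — not better.
Neither player can strictly improve; the profile is a Nash equilibrium.

Neither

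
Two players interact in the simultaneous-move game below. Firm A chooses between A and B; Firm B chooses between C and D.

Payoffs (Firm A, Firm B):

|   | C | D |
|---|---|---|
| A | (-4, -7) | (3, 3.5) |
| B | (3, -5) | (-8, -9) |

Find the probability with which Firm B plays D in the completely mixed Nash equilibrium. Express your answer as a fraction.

Let c be the probability that Firm B plays C. In a completely mixed equilibrium, Firm A must be indifferent between A and B.
Firm A's expected payoff from A is −4c + 3(1−c); from B it is 3c − 8(1−c).
Setting these equal: −7c + 3 = 11c − 8, so c = 11/18.
Therefore Firm B plays D with probability 1 − 11/18 = 7/18.

7/18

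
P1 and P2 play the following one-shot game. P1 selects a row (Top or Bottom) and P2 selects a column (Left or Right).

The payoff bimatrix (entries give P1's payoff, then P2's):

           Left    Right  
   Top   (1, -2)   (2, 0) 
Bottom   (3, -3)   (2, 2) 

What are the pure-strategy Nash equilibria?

(Top, Right) and (Bottom, Right)

(Top, Left): P1 prefers Bottom (3 > 1); P2 prefers Right (0 > -2) — not an equilibrium.
(Top, Right): P1 gets 2 ≥ 2 from Bottom, and P2 gets 0 ≥ -2 from Left — Nash equilibrium.
(Bottom, Left): P2 prefers Right (2 > -3) — not an equilibrium.
(Bottom, Right): P1 gets 2 ≥ 2 from Top, and P2 gets 2 ≥ -3 from Left — Nash equilibrium.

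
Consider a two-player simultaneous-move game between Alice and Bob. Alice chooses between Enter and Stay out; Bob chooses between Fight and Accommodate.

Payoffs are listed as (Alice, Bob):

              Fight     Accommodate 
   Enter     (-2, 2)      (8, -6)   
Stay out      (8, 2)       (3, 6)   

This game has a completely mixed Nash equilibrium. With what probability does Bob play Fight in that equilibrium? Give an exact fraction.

Let c be the probability that Bob plays Fight. In a completely mixed equilibrium, Alice must be indifferent between Enter and Stay out.
Alice's expected payoff from Enter is −2c + 8(1−c); from Stay out it is 8c + 3(1−c).
Setting these equal: −10c + 8 = 5c + 3, so c = 1/3.

1/3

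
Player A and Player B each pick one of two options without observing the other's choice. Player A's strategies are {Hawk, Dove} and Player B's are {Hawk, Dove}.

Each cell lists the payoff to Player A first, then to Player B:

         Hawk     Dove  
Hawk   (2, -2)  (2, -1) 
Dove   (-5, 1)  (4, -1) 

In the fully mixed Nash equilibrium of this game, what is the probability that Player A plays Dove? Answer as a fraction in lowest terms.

Let x be the probability that Player A plays Hawk. In a completely mixed equilibrium, Player B must be indifferent between Hawk and Dove.
Player B's expected payoff from Hawk is −2x + (1−x); from Dove it is −x − (1−x).
Setting these equal: −3x + 1 = -1, so x = 2/3.
Therefore Player A plays Dove with probability 1 − 2/3 = 1/3.

1/3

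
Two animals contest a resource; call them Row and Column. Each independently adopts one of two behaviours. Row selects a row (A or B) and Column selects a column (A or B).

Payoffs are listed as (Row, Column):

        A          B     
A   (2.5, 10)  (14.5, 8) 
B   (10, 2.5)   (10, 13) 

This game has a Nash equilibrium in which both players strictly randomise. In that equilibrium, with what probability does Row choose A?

21/25

Let p be the probability that Row plays A. In a completely mixed equilibrium, Column must be indifferent between A and B.
Column's expected payoff from A is 10p + 2.5(1−p); from B it is 8p + 13(1−p).
Setting these equal: 7.5p + 2.5 = −5p + 13, so p = 21/25.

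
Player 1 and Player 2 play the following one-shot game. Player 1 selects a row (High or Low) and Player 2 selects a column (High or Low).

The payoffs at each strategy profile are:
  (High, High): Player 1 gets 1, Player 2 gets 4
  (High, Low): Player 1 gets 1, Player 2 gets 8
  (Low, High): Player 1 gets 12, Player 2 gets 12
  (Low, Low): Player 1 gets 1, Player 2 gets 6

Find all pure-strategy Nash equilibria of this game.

(High, Low) and (Low, High)

(High, High): Player 1 prefers Low (12 > 1); Player 2 prefers Low (8 > 4) — not an equilibrium.
(High, Low): Player 1 gets 1 ≥ 1 from Low, and Player 2 gets 8 ≥ 4 from High — Nash equilibrium.
(Low, High): Player 1 gets 12 ≥ 1 from High, and Player 2 gets 12 ≥ 6 from Low — Nash equilibrium.
(Low, Low): Player 2 prefers High (12 > 6) — not an equilibrium.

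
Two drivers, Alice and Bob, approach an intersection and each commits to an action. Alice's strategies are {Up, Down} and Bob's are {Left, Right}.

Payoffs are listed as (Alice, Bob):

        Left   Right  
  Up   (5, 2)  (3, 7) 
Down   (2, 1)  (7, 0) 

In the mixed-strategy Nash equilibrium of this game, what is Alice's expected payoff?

First find q, the probability Bob plays Left, from Alice's indifference between Up and Down: 5q + 3(1−q) = 2q + 7(1−q), giving q = 4/7.
Since Alice is indifferent in equilibrium, Alice's expected payoff equals the payoff from either row against (4/7, 3/7). Using Up: 5(4/7) + 3(3/7) = 29/7.

29/7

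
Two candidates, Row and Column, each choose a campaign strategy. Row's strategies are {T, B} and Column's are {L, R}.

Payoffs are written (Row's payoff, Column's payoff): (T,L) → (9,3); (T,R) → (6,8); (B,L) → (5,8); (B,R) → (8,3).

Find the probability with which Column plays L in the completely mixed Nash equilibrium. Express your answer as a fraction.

Let c be the probability that Column plays L. In a completely mixed equilibrium, Row must be indifferent between T and B.
Row's expected payoff from T is 9c + 6(1−c); from B it is 5c + 8(1−c).
Setting these equal: 3c + 6 = −3c + 8, so c = 1/3.

1/3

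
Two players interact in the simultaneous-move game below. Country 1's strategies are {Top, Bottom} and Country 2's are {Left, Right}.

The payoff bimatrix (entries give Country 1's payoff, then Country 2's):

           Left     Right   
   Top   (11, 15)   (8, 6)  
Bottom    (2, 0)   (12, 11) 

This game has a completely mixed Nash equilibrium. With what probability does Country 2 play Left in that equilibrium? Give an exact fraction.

4/13

Let c be the probability that Country 2 plays Left. In a completely mixed equilibrium, Country 1 must be indifferent between Top and Bottom.
Country 1's expected payoff from Top is 11c + 8(1−c); from Bottom it is 2c + 12(1−c).
Setting these equal: 3c + 8 = −10c + 12, so c = 4/13.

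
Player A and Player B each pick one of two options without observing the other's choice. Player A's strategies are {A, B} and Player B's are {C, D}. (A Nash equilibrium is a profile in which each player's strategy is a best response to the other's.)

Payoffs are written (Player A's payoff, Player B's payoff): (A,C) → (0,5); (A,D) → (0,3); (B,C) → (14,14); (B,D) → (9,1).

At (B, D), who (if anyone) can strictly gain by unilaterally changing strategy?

Player B

Player A at (B, D) earns 9; deviating to A yields 0 — not better.
Player B earns 1; deviating to C yields 14 — a strict improvement.
Only Player B has a strictly profitable deviation.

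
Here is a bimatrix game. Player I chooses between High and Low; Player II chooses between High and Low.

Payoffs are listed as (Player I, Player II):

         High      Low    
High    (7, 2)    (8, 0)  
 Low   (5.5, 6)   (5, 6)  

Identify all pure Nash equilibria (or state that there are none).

(High, High): Player I gets 7 ≥ 5.5 from Low, and Player II gets 2 ≥ 0 from Low — Nash equilibrium.
(High, Low): Player II prefers High (2 > 0) — not an equilibrium.
(Low, High): Player I prefers High (7 > 5.5) — not an equilibrium.
(Low, Low): Player I prefers High (8 > 5) — not an equilibrium.

(High, High)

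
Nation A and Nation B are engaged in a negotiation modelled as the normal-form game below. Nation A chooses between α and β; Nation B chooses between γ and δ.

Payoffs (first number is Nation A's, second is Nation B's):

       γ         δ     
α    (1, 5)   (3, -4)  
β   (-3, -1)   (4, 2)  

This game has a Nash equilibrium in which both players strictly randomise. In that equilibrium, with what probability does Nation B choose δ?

Let c be the probability that Nation B plays γ. In a completely mixed equilibrium, Nation A must be indifferent between α and β.
Nation A's expected payoff from α is c + 3(1−c); from β it is −3c + 4(1−c).
Setting these equal: −2c + 3 = −7c + 4, so c = 1/5.
Therefore Nation B plays δ with probability 1 − 1/5 = 4/5.

4/5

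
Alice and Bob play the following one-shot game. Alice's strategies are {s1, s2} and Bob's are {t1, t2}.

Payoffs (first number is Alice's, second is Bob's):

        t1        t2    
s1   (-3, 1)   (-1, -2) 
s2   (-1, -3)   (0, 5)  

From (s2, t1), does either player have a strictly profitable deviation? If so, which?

Bob

Alice at (s2, t1) earns -1; deviating to s1 yields -3 — not better.
Bob earns -3; deviating to t2 yields 5 — a strict improvement.
Only Bob has a strictly profitable deviation.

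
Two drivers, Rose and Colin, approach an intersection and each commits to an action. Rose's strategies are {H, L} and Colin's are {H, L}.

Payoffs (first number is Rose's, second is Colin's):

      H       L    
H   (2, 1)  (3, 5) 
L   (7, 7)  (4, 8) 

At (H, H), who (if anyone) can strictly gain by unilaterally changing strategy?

Both

Rose at (H, H) earns 2; deviating to L yields 7 — a strict improvement.
Colin earns 1; deviating to L yields 5 — a strict improvement.
Both Rose and Colin have strictly profitable deviations.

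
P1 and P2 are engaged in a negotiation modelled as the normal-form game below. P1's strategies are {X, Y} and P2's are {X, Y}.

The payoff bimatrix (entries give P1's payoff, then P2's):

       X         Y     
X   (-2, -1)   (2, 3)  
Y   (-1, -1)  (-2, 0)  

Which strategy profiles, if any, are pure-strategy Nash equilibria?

(X, Y)

(X, X): P1 prefers Y (-1 > -2); P2 prefers Y (3 > -1) — not an equilibrium.
(X, Y): P1 gets 2 ≥ -2 from Y, and P2 gets 3 ≥ -1 from X — Nash equilibrium.
(Y, X): P2 prefers Y (0 > -1) — not an equilibrium.
(Y, Y): P1 prefers X (2 > -2) — not an equilibrium.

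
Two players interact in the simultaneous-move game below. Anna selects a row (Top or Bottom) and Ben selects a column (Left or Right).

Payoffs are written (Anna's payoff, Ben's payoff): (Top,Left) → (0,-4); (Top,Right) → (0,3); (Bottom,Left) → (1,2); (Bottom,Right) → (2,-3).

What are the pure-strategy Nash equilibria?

(Top, Left): Anna prefers Bottom (1 > 0); Ben prefers Right (3 > -4) — not an equilibrium.
(Top, Right): Anna prefers Bottom (2 > 0) — not an equilibrium.
(Bottom, Left): Anna gets 1 ≥ 0 from Top, and Ben gets 2 ≥ -3 from Right — Nash equilibrium.
(Bottom, Right): Ben prefers Left (2 > -3) — not an equilibrium.

(Bottom, Left)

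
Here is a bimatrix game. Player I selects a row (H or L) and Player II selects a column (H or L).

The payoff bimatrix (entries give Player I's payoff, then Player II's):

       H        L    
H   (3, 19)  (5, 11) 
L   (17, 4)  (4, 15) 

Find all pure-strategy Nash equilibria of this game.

(H, H): Player I prefers L (17 > 3) — not an equilibrium.
(H, L): Player II prefers H (19 > 11) — not an equilibrium.
(L, H): Player II prefers L (15 > 4) — not an equilibrium.
(L, L): Player I prefers H (5 > 4) — not an equilibrium.

none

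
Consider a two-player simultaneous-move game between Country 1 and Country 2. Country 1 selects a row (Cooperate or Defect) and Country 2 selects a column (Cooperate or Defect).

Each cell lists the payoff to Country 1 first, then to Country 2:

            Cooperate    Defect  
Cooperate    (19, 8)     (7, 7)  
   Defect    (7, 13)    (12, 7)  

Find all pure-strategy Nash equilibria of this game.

(Cooperate, Cooperate)

(Cooperate, Cooperate): Country 1 gets 19 ≥ 7 from Defect, and Country 2 gets 8 ≥ 7 from Defect — Nash equilibrium.
(Cooperate, Defect): Country 1 prefers Defect (12 > 7); Country 2 prefers Cooperate (8 > 7) — not an equilibrium.
(Defect, Cooperate): Country 1 prefers Cooperate (19 > 7) — not an equilibrium.
(Defect, Defect): Country 2 prefers Cooperate (13 > 7) — not an equilibrium.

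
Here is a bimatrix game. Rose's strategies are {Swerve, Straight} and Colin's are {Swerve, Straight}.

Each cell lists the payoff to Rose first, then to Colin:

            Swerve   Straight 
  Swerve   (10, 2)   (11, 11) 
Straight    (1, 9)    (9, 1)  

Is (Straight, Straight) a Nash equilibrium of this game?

At (Straight, Straight), Rose earns 9; switching to Swerve would give 11, so Rose would deviate.
Colin earns 1; switching to Swerve would give 9, so Colin would deviate.
Since at least one player can profitably deviate, this is not a Nash equilibrium.

No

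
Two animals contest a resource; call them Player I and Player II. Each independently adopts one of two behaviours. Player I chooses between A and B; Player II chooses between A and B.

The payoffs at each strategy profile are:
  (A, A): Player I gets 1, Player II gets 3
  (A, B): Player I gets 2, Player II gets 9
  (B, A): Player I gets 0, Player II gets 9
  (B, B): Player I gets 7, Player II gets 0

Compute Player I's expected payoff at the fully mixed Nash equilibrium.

7/6

First find y, the probability Player II plays A, from Player I's indifference between A and B: y + 2(1−y) = 7(1−y), giving y = 5/6.
Since Player I is indifferent in equilibrium, Player I's expected payoff equals the payoff from either row against (5/6, 1/6). Using A: (5/6) + 2(1/6) = 7/6.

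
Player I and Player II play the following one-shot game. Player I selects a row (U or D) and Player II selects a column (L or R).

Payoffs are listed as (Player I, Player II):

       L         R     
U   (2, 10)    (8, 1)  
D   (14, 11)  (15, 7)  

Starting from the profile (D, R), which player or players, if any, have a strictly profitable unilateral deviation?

Player II

Player I at (D, R) earns 15; deviating to U yields 8 — not better.
Player II earns 7; deviating to L yields 11 — a strict improvement.
Only Player II has a strictly profitable deviation.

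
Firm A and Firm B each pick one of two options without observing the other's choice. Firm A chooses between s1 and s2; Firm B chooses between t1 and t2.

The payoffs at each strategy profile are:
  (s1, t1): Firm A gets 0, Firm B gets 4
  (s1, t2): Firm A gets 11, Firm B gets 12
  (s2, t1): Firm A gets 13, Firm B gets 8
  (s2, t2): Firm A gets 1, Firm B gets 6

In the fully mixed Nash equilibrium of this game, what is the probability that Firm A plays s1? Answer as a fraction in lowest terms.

1/5

Let x be the probability that Firm A plays s1. In a completely mixed equilibrium, Firm B must be indifferent between t1 and t2.
Firm B's expected payoff from t1 is 4x + 8(1−x); from t2 it is 12x + 6(1−x).
Setting these equal: −4x + 8 = 6x + 6, so x = 1/5.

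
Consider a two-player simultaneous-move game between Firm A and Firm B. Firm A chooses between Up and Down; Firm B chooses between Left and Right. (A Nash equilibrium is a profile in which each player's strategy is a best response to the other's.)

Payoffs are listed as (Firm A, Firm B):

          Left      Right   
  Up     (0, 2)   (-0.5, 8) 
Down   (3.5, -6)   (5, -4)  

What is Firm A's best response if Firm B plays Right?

Against Right, Firm A earns -0.5 from Up and 5 from Down.
So Down is the best response.

Down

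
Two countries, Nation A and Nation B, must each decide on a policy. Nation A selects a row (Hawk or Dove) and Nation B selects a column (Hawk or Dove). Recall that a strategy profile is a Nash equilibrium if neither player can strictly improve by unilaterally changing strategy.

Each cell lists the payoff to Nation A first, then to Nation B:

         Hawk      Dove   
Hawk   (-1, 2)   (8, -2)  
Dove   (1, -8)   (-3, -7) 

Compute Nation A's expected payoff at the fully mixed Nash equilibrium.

First find y, the probability Nation B plays Hawk, from Nation A's indifference between Hawk and Dove: −y + 8(1−y) = y − 3(1−y), giving y = 11/13.
Since Nation A is indifferent in equilibrium, Nation A's expected payoff equals the payoff from either row against (11/13, 2/13). Using Hawk: −(11/13) + 8(2/13) = 5/13.

5/13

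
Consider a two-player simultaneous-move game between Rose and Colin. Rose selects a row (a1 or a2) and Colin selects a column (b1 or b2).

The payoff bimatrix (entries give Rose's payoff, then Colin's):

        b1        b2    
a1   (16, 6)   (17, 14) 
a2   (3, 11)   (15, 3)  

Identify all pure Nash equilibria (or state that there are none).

(a1, b1): Colin prefers b2 (14 > 6) — not an equilibrium.
(a1, b2): Rose gets 17 ≥ 15 from a2, and Colin gets 14 ≥ 6 from b1 — Nash equilibrium.
(a2, b1): Rose prefers a1 (16 > 3) — not an equilibrium.
(a2, b2): Rose prefers a1 (17 > 15); Colin prefers b1 (11 > 3) — not an equilibrium.

(a1, b2)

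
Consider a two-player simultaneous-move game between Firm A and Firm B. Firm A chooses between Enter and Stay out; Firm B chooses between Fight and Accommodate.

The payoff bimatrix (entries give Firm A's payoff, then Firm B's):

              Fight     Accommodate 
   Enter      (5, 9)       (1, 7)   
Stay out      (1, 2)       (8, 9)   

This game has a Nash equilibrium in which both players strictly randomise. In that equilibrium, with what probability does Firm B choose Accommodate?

Let y be the probability that Firm B plays Fight. In a completely mixed equilibrium, Firm A must be indifferent between Enter and Stay out.
Firm A's expected payoff from Enter is 5y + (1−y); from Stay out it is y + 8(1−y).
Setting these equal: 4y + 1 = −7y + 8, so y = 7/11.
Therefore Firm B plays Accommodate with probability 1 − 7/11 = 4/11.

4/11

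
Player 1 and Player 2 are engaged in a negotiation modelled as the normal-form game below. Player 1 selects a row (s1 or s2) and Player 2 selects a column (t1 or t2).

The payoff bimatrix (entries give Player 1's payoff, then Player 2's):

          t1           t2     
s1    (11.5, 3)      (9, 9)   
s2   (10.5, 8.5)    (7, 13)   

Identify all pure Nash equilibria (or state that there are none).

(s1, t1): Player 2 prefers t2 (9 > 3) — not an equilibrium.
(s1, t2): Player 1 gets 9 ≥ 7 from s2, and Player 2 gets 9 ≥ 3 from t1 — Nash equilibrium.
(s2, t1): Player 1 prefers s1 (11.5 > 10.5); Player 2 prefers t2 (13 > 8.5) — not an equilibrium.
(s2, t2): Player 1 prefers s1 (9 > 7) — not an equilibrium.

(s1, t2)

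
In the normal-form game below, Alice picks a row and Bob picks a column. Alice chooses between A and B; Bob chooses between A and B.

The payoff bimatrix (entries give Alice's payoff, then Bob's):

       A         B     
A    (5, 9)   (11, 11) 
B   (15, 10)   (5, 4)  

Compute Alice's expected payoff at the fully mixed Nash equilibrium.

First find q, the probability Bob plays A, from Alice's indifference between A and B: 5q + 11(1−q) = 15q + 5(1−q), giving q = 3/8.
Since Alice is indifferent in equilibrium, Alice's expected payoff equals the payoff from either row against (3/8, 5/8). Using A: 5(3/8) + 11(5/8) = 35/4.

35/4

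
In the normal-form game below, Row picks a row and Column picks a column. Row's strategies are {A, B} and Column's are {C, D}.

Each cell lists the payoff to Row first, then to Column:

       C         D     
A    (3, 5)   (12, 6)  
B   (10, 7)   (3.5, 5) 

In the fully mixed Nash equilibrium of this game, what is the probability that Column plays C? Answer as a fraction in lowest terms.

17/31

Let c be the probability that Column plays C. In a completely mixed equilibrium, Row must be indifferent between A and B.
Row's expected payoff from A is 3c + 12(1−c); from B it is 10c + 3.5(1−c).
Setting these equal: −9c + 12 = 6.5c + 3.5, so c = 17/31.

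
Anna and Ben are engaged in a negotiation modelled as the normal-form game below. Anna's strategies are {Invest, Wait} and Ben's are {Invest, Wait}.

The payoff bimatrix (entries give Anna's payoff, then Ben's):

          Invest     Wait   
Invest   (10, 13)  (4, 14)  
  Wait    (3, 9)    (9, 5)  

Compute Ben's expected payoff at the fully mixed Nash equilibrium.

First find x, the probability Anna plays Invest, from Ben's indifference between Invest and Wait: 13x + 9(1−x) = 14x + 5(1−x), giving x = 4/5.
Since Ben is indifferent in equilibrium, Ben's expected payoff equals the payoff from either column against (4/5, 1/5). Using Invest: 13(4/5) + 9(1/5) = 61/5.

61/5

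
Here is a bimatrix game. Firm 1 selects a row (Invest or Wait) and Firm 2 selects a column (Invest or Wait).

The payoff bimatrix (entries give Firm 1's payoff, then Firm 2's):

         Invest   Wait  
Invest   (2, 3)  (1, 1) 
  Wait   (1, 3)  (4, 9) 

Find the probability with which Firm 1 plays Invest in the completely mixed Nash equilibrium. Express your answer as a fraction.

3/4

Let r be the probability that Firm 1 plays Invest. In a completely mixed equilibrium, Firm 2 must be indifferent between Invest and Wait.
Firm 2's expected payoff from Invest is 3r + 3(1−r); from Wait it is r + 9(1−r).
Setting these equal: 3 = −8r + 9, so r = 3/4.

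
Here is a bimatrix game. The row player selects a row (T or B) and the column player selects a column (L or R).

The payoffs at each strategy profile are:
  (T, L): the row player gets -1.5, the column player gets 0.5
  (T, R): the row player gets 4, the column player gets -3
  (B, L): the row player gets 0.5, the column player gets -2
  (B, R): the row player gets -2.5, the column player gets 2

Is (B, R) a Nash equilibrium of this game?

At (B, R), the row player earns -2.5; switching to T would give 4, so the row player would deviate.
The column player earns 2; switching to L would give -2, so the column player has no profitable deviation.
Since at least one player can profitably deviate, this is not a Nash equilibrium.

No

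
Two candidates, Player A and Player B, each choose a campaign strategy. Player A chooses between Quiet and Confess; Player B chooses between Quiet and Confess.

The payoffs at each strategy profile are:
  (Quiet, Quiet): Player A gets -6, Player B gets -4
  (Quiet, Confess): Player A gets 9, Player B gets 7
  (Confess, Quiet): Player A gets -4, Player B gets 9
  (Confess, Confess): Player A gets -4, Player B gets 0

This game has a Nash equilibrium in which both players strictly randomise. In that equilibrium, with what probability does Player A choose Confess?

11/20

Let x be the probability that Player A plays Quiet. In a completely mixed equilibrium, Player B must be indifferent between Quiet and Confess.
Player B's expected payoff from Quiet is −4x + 9(1−x); from Confess it is 7x.
Setting these equal: −13x + 9 = 7x, so x = 9/20.
Therefore Player A plays Confess with probability 1 − 9/20 = 11/20.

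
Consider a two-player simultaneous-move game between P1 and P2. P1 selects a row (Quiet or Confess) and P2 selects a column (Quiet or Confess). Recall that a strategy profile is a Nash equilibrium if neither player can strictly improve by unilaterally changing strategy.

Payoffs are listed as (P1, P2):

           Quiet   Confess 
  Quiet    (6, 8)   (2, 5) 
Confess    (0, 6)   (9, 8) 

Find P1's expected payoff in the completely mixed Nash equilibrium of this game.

First find q, the probability P2 plays Quiet, from P1's indifference between Quiet and Confess: 6q + 2(1−q) = 9(1−q), giving q = 7/13.
Since P1 is indifferent in equilibrium, P1's expected payoff equals the payoff from either row against (7/13, 6/13). Using Quiet: 6(7/13) + 2(6/13) = 54/13.

54/13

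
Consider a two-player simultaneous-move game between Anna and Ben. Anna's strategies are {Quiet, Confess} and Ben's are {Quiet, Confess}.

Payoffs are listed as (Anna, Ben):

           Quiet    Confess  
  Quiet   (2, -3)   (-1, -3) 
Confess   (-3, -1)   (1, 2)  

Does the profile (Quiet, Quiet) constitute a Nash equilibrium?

At (Quiet, Quiet), Anna earns 2; switching to Confess would give -3, so Anna has no profitable deviation.
Ben earns -3; switching to Confess would give -3, so Ben has no profitable deviation.
Neither player can gain by a unilateral deviation, so this profile is a Nash equilibrium.

Yes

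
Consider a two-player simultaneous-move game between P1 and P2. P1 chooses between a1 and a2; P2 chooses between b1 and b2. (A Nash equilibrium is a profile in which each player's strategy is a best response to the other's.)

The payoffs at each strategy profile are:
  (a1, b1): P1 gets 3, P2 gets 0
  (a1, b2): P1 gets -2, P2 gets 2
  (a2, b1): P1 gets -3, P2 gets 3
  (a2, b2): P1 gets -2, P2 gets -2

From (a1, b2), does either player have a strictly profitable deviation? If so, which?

P1 at (a1, b2) earns -2; deviating to a2 yields -2 — not better.
P2 earns 2; deviating to b1 yields 0 — not better.
Neither player can strictly improve; the profile is a Nash equilibrium.

Neither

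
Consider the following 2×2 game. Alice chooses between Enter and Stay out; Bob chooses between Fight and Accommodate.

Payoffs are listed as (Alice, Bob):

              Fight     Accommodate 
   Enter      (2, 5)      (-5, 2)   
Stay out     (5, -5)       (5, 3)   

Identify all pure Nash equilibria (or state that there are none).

(Stay out, Accommodate)

(Enter, Fight): Alice prefers Stay out (5 > 2) — not an equilibrium.
(Enter, Accommodate): Alice prefers Stay out (5 > -5); Bob prefers Fight (5 > 2) — not an equilibrium.
(Stay out, Fight): Bob prefers Accommodate (3 > -5) — not an equilibrium.
(Stay out, Accommodate): Alice gets 5 ≥ -5 from Enter, and Bob gets 3 ≥ -5 from Fight — Nash equilibrium.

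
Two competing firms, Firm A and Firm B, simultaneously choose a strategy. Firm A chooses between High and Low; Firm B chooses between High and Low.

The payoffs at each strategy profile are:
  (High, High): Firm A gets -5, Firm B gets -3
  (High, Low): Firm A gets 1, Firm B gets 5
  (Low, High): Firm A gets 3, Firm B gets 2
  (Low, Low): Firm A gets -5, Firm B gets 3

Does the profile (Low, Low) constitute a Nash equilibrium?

At (Low, Low), Firm A earns -5; switching to High would give 1, so Firm A would deviate.
Firm B earns 3; switching to High would give 2, so Firm B has no profitable deviation.
Since at least one player can profitably deviate, this is not a Nash equilibrium.

No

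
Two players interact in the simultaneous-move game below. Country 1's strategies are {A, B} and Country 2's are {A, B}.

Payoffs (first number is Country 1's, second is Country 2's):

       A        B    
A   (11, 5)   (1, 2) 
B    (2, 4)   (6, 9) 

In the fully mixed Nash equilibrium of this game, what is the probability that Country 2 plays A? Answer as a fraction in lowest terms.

Let y be the probability that Country 2 plays A. In a completely mixed equilibrium, Country 1 must be indifferent between A and B.
Country 1's expected payoff from A is 11y + (1−y); from B it is 2y + 6(1−y).
Setting these equal: 10y + 1 = −4y + 6, so y = 5/14.

5/14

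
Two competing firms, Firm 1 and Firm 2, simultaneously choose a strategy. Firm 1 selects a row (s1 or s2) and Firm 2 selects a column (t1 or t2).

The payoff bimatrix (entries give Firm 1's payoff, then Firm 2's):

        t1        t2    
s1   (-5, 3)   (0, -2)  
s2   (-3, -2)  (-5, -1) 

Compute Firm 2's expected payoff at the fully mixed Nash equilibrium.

-7/6

First find p, the probability Firm 1 plays s1, from Firm 2's indifference between t1 and t2: 3p − 2(1−p) = −2p − (1−p), giving p = 1/6.
Since Firm 2 is indifferent in equilibrium, Firm 2's expected payoff equals the payoff from either column against (1/6, 5/6). Using t1: 3(1/6) − 2(5/6) = -7/6.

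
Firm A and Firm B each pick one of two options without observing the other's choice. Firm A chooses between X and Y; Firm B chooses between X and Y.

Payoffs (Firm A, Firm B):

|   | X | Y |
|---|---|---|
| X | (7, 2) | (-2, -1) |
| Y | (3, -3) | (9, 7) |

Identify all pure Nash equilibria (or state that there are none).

(X, X): Firm A gets 7 ≥ 3 from Y, and Firm B gets 2 ≥ -1 from Y — Nash equilibrium.
(X, Y): Firm A prefers Y (9 > -2); Firm B prefers X (2 > -1) — not an equilibrium.
(Y, X): Firm A prefers X (7 > 3); Firm B prefers Y (7 > -3) — not an equilibrium.
(Y, Y): Firm A gets 9 ≥ -2 from X, and Firm B gets 7 ≥ -3 from X — Nash equilibrium.

(X, X) and (Y, Y)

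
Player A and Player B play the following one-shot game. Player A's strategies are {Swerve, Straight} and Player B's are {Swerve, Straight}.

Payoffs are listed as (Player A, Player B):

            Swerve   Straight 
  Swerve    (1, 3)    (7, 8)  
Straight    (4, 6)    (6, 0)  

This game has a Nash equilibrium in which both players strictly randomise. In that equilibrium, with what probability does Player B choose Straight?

3/4

Let c be the probability that Player B plays Swerve. In a completely mixed equilibrium, Player A must be indifferent between Swerve and Straight.
Player A's expected payoff from Swerve is c + 7(1−c); from Straight it is 4c + 6(1−c).
Setting these equal: −6c + 7 = −2c + 6, so c = 1/4.
Therefore Player B plays Straight with probability 1 − 1/4 = 3/4.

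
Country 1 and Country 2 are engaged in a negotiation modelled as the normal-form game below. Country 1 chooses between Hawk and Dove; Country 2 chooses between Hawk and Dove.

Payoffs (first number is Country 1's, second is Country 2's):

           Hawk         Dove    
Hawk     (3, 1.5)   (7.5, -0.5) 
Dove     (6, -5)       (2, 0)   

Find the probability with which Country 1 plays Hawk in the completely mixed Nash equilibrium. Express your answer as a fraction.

Let p be the probability that Country 1 plays Hawk. In a completely mixed equilibrium, Country 2 must be indifferent between Hawk and Dove.
Country 2's expected payoff from Hawk is 1.5p − 5(1−p); from Dove it is −0.5p.
Setting these equal: 6.5p − 5 = −0.5p, so p = 5/7.

5/7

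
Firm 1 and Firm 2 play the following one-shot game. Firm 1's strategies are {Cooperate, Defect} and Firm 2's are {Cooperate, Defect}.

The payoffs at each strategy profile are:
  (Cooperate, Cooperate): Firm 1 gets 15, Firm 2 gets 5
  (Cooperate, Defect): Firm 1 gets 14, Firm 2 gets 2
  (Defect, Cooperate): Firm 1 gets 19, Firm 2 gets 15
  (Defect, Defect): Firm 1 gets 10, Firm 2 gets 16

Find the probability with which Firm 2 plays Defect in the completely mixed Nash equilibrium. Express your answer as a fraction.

1/2

Let c be the probability that Firm 2 plays Cooperate. In a completely mixed equilibrium, Firm 1 must be indifferent between Cooperate and Defect.
Firm 1's expected payoff from Cooperate is 15c + 14(1−c); from Defect it is 19c + 10(1−c).
Setting these equal: c + 14 = 9c + 10, so c = 1/2.
Therefore Firm 2 plays Defect with probability 1 − 1/2 = 1/2.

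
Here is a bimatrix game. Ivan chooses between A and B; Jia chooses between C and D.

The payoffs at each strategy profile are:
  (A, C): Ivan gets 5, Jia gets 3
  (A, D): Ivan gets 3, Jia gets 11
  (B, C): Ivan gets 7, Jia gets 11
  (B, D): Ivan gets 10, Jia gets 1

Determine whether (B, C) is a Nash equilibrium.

At (B, C), Ivan earns 7; switching to A would give 5, so Ivan has no profitable deviation.
Jia earns 11; switching to D would give 1, so Jia has no profitable deviation.
Neither player can gain by a unilateral deviation, so this profile is a Nash equilibrium.

Yes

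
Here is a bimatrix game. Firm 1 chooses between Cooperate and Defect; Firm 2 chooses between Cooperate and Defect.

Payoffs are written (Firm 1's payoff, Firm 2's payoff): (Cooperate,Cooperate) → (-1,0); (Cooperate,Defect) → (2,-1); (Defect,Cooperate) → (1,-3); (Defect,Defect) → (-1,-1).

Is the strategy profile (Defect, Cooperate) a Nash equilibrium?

No

At (Defect, Cooperate), Firm 1 earns 1; switching to Cooperate would give -1, so Firm 1 has no profitable deviation.
Firm 2 earns -3; switching to Defect would give -1, so Firm 2 would deviate.
Since at least one player can profitably deviate, this is not a Nash equilibrium.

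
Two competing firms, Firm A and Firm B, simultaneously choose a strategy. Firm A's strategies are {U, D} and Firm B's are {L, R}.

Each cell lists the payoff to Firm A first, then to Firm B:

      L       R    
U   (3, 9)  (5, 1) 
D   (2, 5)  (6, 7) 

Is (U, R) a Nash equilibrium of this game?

No

At (U, R), Firm A earns 5; switching to D would give 6, so Firm A would deviate.
Firm B earns 1; switching to L would give 9, so Firm B would deviate.
Since at least one player can profitably deviate, this is not a Nash equilibrium.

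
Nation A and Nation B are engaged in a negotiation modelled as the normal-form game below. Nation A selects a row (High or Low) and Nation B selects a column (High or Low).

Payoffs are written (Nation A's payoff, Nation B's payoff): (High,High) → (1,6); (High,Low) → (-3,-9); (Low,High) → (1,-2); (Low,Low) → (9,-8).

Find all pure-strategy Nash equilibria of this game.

(High, High) and (Low, High)

(High, High): Nation A gets 1 ≥ 1 from Low, and Nation B gets 6 ≥ -9 from Low — Nash equilibrium.
(High, Low): Nation A prefers Low (9 > -3); Nation B prefers High (6 > -9) — not an equilibrium.
(Low, High): Nation A gets 1 ≥ 1 from High, and Nation B gets -2 ≥ -8 from Low — Nash equilibrium.
(Low, Low): Nation B prefers High (-2 > -8) — not an equilibrium.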